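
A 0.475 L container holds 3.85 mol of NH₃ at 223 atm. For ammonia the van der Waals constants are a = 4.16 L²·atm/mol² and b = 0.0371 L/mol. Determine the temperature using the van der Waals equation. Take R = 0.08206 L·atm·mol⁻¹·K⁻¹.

T ≈ 521.8 K

T = (P + a n²/V²)(V − nb)/(nR)
P + a n²/V² = 223 + (4.16)(3.85)²/(0.475)² = 496.29 atm
V − nb = 0.475 − (3.85)(0.0371) = 0.33217 L
T = (496.29)(0.33217)/((3.85)(0.08206)) = 521.8 K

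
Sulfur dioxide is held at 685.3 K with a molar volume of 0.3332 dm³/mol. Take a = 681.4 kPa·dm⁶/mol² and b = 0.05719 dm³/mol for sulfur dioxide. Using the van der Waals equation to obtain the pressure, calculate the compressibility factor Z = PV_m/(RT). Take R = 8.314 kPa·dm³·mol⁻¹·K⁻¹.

P = RT/(V_m − b) − a/V_m² = (8.314)(685.3)/(0.3332 − 0.05719) − 681.4/(0.3332)²
  = 5697.6/0.27601 − 6137.5 = 20643 − 6137.5 = 14506 kPa
Z = PV_m/(RT) = (14506)(0.3332)/((8.314)(685.3)) = 4833.4/5697.6 = 0.8483

Z ≈ 0.8483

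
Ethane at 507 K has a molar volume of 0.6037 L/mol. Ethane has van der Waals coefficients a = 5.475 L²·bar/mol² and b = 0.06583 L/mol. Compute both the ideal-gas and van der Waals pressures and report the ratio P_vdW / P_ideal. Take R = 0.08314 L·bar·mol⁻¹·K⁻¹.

Ideal: P_ideal = RT/V_m = (0.08314)(507)/0.6037 = 69.8227 bar
vdW: P = RT/(V_m − b) − a/V_m² = 42.1520/0.537870 − 5.475/0.364454 = 78.3684 − 15.0225 = 63.3459 bar
Ratio = 63.3459/69.8227 = 0.9072

P_vdW / P_ideal ≈ 0.9072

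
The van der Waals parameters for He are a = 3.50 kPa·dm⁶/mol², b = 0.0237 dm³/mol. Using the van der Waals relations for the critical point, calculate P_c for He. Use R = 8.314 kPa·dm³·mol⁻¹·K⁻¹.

For a van der Waals gas, P_c = a/(27b²).
P_c = 3.50/(27×(0.0237)²) = 3.50/0.015166 = 230.8 kPa

P_c ≈ 230.8 kPa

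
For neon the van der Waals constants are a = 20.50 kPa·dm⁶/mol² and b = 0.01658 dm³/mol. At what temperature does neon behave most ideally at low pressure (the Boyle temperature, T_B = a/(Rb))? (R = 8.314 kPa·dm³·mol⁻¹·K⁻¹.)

T_B ≈ 148.7 K

For a van der Waals gas the second virial coefficient B₂ = b − a/(RT) vanishes at T_B = a/(Rb).
T_B = 20.50/(8.314×0.01658) = 20.50/0.13785 = 148.7 K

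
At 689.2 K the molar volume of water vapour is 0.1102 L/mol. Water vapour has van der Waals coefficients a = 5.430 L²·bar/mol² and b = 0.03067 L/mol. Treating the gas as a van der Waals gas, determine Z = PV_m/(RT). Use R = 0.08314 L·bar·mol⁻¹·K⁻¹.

Z ≈ 0.5257

P = RT/(V_m − b) − a/V_m² = (0.08314)(689.2)/(0.1102 − 0.03067) − 5.430/(0.1102)²
  = 57.300/0.079530 − 447.13 = 720.48 − 447.13 = 273.35 bar
Z = PV_m/(RT) = (273.35)(0.1102)/((0.08314)(689.2)) = 30.123/57.300 = 0.5257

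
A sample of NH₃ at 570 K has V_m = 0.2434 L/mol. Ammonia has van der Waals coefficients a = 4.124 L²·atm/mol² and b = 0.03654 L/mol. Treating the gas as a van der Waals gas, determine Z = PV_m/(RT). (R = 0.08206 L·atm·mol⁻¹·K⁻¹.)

P = RT/(V_m − b) − a/V_m² = (0.08206)(570)/(0.2434 − 0.03654) − 4.124/(0.2434)²
  = 46.774/0.20686 − 69.611 = 226.11 − 69.611 = 156.50 atm
Z = PV_m/(RT) = (156.50)(0.2434)/((0.08206)(570)) = 38.092/46.774 = 0.8144

Z ≈ 0.8144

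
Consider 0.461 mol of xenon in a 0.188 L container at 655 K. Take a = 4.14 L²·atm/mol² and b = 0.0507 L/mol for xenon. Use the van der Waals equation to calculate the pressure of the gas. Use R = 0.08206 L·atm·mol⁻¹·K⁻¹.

P ≈ 125.6 atm

P = nRT/(V − nb) − a n²/V²
nRT/(V − nb) = (0.461)(0.08206)(655)/(0.188 − 0.461×0.0507) = 24.778/0.16463 = 150.51 atm
a n²/V² = (4.14)(0.461)²/(0.188)² = 24.894 atm
P = 150.51 − 24.894 = 125.6 atm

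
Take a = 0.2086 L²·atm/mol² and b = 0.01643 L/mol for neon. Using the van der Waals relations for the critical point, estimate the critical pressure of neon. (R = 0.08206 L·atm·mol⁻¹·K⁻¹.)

For a van der Waals gas, P_c = a/(27b²).
P_c = 0.2086/(27×(0.01643)²) = 0.2086/0.0072885 = 28.62 atm

P_c ≈ 28.62 atm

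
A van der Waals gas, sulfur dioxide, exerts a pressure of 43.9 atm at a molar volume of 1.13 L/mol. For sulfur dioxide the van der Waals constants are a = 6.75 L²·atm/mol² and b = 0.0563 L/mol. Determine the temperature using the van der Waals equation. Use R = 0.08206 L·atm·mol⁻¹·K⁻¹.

T ≈ 643.6 K

T = (P + a/V_m²)(V_m − b)/R
P + a/V_m² = 43.9 + 6.75/(1.13)² = 49.186 atm
V_m − b = 1.13 − 0.0563 = 1.0737 L/mol
T = (49.186)(1.0737)/0.08206 = 643.6 K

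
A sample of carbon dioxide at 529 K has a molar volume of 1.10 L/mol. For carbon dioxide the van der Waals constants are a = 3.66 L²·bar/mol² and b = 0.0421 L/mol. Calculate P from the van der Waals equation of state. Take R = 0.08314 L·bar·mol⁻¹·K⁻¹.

P = RT/(V_m − b) − a/V_m²
RT/(V_m − b) = (0.08314)(529)/(1.10 − 0.0421) = 43.981/1.0579 = 41.574 bar
a/V_m² = 3.66/(1.10)² = 3.0248 bar
P = 41.574 − 3.0248 = 38.55 bar

P ≈ 38.55 bar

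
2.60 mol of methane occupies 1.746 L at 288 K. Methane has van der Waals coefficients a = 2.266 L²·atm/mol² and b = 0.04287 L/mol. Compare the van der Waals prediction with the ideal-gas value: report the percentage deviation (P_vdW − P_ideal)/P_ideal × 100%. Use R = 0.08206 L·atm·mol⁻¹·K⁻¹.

-7.46 %

Ideal: P_ideal = nRT/V = (2.60)(0.08206)(288)/1.746 = 35.1927 atm
vdW: P = nRT/(V − nb) − a n²/V² = 61.4465/1.63454 − 15.3182/3.04852 = 37.5925 − 5.02480 = 32.5677 atm
% deviation = (32.5677 − 35.1927)/35.1927 × 100% = -7.46%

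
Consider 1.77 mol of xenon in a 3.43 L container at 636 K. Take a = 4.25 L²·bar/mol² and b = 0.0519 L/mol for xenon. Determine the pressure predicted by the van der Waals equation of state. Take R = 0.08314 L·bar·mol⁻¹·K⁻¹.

P = nRT/(V − nb) − a n²/V²
nRT/(V − nb) = (1.77)(0.08314)(636)/(3.43 − 1.77×0.0519) = 93.592/3.3381 = 28.038 bar
a n²/V² = (4.25)(1.77)²/(3.43)² = 1.1317 bar
P = 28.038 − 1.1317 = 26.91 bar

P ≈ 26.91 bar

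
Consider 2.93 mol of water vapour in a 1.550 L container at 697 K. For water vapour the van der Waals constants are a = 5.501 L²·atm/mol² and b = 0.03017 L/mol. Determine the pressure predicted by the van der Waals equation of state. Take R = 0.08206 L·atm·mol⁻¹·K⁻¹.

P = nRT/(V − nb) − a n²/V²
nRT/(V − nb) = (2.93)(0.08206)(697)/(1.550 − 2.93×0.03017) = 167.58/1.4616 = 114.66 atm
a n²/V² = (5.501)(2.93)²/(1.550)² = 19.657 atm
P = 114.66 − 19.657 = 95.00 atm

P ≈ 95.00 atm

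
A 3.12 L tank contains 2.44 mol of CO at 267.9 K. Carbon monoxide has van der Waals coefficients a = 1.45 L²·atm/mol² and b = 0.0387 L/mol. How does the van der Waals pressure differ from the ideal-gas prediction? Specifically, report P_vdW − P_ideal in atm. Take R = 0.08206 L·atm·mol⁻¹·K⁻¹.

Ideal: P_ideal = nRT/V = (2.44)(0.08206)(267.9)/3.12 = 17.1925 atm
vdW: P = nRT/(V − nb) − a n²/V² = 53.6407/3.02557 − 8.63272/9.73440 = 17.7291 − 0.886826 = 16.8423 atm
ΔP = 16.8423 − 17.1925 = -0.350 atm

ΔP ≈ -0.350 atm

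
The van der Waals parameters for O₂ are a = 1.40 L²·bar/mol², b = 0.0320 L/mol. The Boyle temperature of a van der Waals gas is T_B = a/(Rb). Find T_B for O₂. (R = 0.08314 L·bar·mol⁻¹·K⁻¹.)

T_B ≈ 526.2 K

For a van der Waals gas the second virial coefficient B₂ = b − a/(RT) vanishes at T_B = a/(Rb).
T_B = 1.40/(0.08314×0.0320) = 1.40/0.0026605 = 526.2 K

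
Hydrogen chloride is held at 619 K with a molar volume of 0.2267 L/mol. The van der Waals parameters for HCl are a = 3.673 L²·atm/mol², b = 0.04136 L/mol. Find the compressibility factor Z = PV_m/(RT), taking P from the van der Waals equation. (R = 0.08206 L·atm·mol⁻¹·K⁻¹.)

P = RT/(V_m − b) − a/V_m² = (0.08206)(619)/(0.2267 − 0.04136) − 3.673/(0.2267)²
  = 50.795/0.18534 − 71.469 = 274.06 − 71.469 = 202.59 atm
Z = PV_m/(RT) = (202.59)(0.2267)/((0.08206)(619)) = 45.927/50.795 = 0.9042

Z ≈ 0.9042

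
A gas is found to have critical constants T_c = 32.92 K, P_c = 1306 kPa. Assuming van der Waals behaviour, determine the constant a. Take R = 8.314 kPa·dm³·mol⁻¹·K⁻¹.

a ≈ 24.20 kPa·dm⁶/mol²

From T_c = 8a/(27Rb) and P_c = a/(27b²): a = 27 R² T_c²/(64 P_c).
a = 27×(8.314)²×(32.92)²/(64×1306) = 2022570/83584 = 24.20 kPa·dm⁶/mol²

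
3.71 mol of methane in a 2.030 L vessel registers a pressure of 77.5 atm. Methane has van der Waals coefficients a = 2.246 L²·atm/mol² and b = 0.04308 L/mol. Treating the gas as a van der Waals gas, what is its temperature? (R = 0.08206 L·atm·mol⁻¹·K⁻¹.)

T ≈ 522.2 K

T = (P + a n²/V²)(V − nb)/(nR)
P + a n²/V² = 77.5 + (2.246)(3.71)²/(2.030)² = 85.002 atm
V − nb = 2.030 − (3.71)(0.04308) = 1.8702 L
T = (85.002)(1.8702)/((3.71)(0.08206)) = 522.2 K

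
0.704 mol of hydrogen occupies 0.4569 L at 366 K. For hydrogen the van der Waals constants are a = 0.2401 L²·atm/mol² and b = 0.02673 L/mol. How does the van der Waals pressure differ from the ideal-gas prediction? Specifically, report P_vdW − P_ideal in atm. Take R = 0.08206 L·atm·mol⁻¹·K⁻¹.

ΔP ≈ 1.418 atm

Ideal: P_ideal = nRT/V = (0.704)(0.08206)(366)/0.4569 = 46.2769 atm
vdW: P = nRT/(V − nb) − a n²/V² = 21.1439/0.438082 − 0.118997/0.208758 = 48.2647 − 0.570024 = 47.6947 atm
ΔP = 47.6947 − 46.2769 = 1.418 atm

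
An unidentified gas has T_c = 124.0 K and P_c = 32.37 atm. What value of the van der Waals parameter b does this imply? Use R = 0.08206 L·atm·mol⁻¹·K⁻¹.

b ≈ 0.03929 L/mol

From T_c = 8a/(27Rb) and P_c = a/(27b²): b = R T_c/(8 P_c).
b = (0.08206)(124.0)/(8×32.37) = 10.175/258.96 = 0.03929 L/mol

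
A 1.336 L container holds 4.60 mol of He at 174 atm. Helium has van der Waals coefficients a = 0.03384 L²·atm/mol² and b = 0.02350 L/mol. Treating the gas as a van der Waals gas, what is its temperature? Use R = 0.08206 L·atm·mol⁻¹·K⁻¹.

T ≈ 567.3 K

T = (P + a n²/V²)(V − nb)/(nR)
P + a n²/V² = 174 + (0.03384)(4.60)²/(1.336)² = 174.40 atm
V − nb = 1.336 − (4.60)(0.02350) = 1.2279 L
T = (174.40)(1.2279)/((4.60)(0.08206)) = 567.3 K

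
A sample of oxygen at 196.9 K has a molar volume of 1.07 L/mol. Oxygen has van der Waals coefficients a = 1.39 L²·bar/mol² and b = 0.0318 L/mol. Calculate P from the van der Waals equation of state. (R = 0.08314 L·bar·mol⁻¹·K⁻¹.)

P ≈ 14.55 bar

P = RT/(V_m − b) − a/V_m²
RT/(V_m − b) = (0.08314)(196.9)/(1.07 − 0.0318) = 16.370/1.0382 = 15.768 bar
a/V_m² = 1.39/(1.07)² = 1.2141 bar
P = 15.768 − 1.2141 = 14.55 bar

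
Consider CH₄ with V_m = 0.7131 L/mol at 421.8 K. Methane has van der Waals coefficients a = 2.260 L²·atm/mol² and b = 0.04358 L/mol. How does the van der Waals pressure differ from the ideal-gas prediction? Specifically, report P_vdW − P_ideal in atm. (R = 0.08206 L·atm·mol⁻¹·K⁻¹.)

ΔP ≈ -1.285 atm

Ideal: P_ideal = RT/V_m = (0.08206)(421.8)/0.7131 = 48.5386 atm
vdW: P = RT/(V_m − b) − a/V_m² = 34.6129/0.669520 − 2.260/0.508512 = 51.6981 − 4.44434 = 47.2538 atm
ΔP = 47.2538 − 48.5386 = -1.285 atm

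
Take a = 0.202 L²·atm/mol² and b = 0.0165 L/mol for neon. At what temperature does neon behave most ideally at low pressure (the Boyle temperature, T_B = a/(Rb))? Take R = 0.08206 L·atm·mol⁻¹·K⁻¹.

T_B ≈ 149.2 K

For a van der Waals gas the second virial coefficient B₂ = b − a/(RT) vanishes at T_B = a/(Rb).
T_B = 0.202/(0.08206×0.0165) = 0.202/0.0013540 = 149.2 K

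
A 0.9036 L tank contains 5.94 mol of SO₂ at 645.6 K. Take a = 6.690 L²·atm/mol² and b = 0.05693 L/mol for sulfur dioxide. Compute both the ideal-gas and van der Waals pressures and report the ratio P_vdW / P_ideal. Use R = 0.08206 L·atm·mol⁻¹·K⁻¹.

P_vdW / P_ideal ≈ 0.7679

Ideal: P_ideal = nRT/V = (5.94)(0.08206)(645.6)/0.9036 = 348.261 atm
vdW: P = nRT/(V − nb) − a n²/V² = 314.689/0.565436 − 236.047/0.816493 = 556.542 − 289.099 = 267.443 atm
Ratio = 267.443/348.261 = 0.7679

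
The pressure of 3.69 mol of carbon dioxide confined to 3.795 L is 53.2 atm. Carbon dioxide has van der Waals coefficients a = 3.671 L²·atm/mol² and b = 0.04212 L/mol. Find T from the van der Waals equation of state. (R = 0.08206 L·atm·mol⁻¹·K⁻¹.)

T ≈ 681.2 K

T = (P + a n²/V²)(V − nb)/(nR)
P + a n²/V² = 53.2 + (3.671)(3.69)²/(3.795)² = 56.671 atm
V − nb = 3.795 − (3.69)(0.04212) = 3.6396 L
T = (56.671)(3.6396)/((3.69)(0.08206)) = 681.2 K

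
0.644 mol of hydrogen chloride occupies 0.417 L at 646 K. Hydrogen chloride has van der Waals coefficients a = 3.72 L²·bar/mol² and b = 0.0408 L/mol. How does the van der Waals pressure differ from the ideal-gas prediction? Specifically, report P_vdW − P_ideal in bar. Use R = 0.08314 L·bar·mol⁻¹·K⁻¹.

Ideal: P_ideal = nRT/V = (0.644)(0.08314)(646)/0.417 = 82.9454 bar
vdW: P = nRT/(V − nb) − a n²/V² = 34.5882/0.390725 − 1.54282/0.173889 = 88.5231 − 8.87244 = 79.6507 bar
ΔP = 79.6507 − 82.9454 = -3.295 bar

ΔP ≈ -3.295 bar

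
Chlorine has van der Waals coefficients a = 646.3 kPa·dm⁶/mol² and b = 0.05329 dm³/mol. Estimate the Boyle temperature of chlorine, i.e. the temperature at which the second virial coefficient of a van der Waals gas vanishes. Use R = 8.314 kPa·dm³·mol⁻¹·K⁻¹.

T_B ≈ 1459 K

For a van der Waals gas the second virial coefficient B₂ = b − a/(RT) vanishes at T_B = a/(Rb).
T_B = 646.3/(8.314×0.05329) = 646.3/0.44305 = 1459 K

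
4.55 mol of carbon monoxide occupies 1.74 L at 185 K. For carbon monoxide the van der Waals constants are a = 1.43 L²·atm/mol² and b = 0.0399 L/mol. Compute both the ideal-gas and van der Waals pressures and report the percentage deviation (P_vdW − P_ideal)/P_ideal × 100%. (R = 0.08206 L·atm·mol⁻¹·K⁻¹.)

-12.98 %

Ideal: P_ideal = nRT/V = (4.55)(0.08206)(185)/1.74 = 39.6977 atm
vdW: P = nRT/(V − nb) − a n²/V² = 69.0740/1.55846 − 29.6046/3.02760 = 44.3220 − 9.77824 = 34.5438 atm
% deviation = (34.5438 − 39.6977)/39.6977 × 100% = -12.98%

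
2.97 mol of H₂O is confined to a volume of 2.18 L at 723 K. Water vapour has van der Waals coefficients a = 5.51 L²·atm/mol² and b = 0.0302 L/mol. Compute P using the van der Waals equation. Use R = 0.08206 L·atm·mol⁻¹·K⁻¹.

P = nRT/(V − nb) − a n²/V²
nRT/(V − nb) = (2.97)(0.08206)(723)/(2.18 − 2.97×0.0302) = 176.21/2.0903 = 84.299 atm
a n²/V² = (5.51)(2.97)²/(2.18)² = 10.227 atm
P = 84.299 − 10.227 = 74.07 atm

P ≈ 74.07 atm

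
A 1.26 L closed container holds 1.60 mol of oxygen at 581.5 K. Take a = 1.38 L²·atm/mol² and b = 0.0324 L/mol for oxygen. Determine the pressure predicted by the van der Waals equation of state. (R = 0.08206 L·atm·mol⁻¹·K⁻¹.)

P = nRT/(V − nb) − a n²/V²
nRT/(V − nb) = (1.60)(0.08206)(581.5)/(1.26 − 1.60×0.0324) = 76.349/1.2082 = 63.192 atm
a n²/V² = (1.38)(1.60)²/(1.26)² = 2.2252 atm
P = 63.192 − 2.2252 = 60.97 atm

P ≈ 60.97 atm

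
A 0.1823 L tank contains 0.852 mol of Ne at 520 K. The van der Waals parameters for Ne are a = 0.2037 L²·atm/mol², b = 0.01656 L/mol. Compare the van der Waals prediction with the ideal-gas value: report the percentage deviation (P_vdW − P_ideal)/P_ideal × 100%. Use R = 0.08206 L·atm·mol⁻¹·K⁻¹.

6.16 %

Ideal: P_ideal = nRT/V = (0.852)(0.08206)(520)/0.1823 = 199.429 atm
vdW: P = nRT/(V − nb) − a n²/V² = 36.3559/0.168191 − 0.147867/0.0332333 = 216.158 − 4.44936 = 211.709 atm
% deviation = (211.709 − 199.429)/199.429 × 100% = 6.16%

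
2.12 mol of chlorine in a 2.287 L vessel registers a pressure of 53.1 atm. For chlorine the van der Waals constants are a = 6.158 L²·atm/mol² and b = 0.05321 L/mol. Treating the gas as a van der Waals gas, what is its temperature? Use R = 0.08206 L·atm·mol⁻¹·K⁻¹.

T ≈ 729.8 K

T = (P + a n²/V²)(V − nb)/(nR)
P + a n²/V² = 53.1 + (6.158)(2.12)²/(2.287)² = 58.392 atm
V − nb = 2.287 − (2.12)(0.05321) = 2.1742 L
T = (58.392)(2.1742)/((2.12)(0.08206)) = 729.8 K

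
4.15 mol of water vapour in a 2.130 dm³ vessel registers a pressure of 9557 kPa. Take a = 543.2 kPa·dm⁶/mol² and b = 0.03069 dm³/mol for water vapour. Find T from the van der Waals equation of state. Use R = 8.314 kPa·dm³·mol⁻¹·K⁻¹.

T ≈ 674.4 K

T = (P + a n²/V²)(V − nb)/(nR)
P + a n²/V² = 9557 + (543.2)(4.15)²/(2.130)² = 11619 kPa
V − nb = 2.130 − (4.15)(0.03069) = 2.0026 dm³
T = (11619)(2.0026)/((4.15)(8.314)) = 674.4 K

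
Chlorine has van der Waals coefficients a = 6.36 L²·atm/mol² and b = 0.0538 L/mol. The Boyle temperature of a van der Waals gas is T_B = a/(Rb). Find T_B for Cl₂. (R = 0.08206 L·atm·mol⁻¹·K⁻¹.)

For a van der Waals gas the second virial coefficient B₂ = b − a/(RT) vanishes at T_B = a/(Rb).
T_B = 6.36/(0.08206×0.0538) = 6.36/0.0044148 = 1441 K

T_B ≈ 1441 K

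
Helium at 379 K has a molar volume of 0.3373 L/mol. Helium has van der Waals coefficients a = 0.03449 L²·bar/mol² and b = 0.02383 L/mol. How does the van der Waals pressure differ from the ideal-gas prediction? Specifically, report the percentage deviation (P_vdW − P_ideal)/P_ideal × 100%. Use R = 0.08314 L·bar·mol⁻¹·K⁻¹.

7.28 %

Ideal: P_ideal = RT/V_m = (0.08314)(379)/0.3373 = 93.4185 bar
vdW: P = RT/(V_m − b) − a/V_m² = 31.5101/0.313470 − 0.03449/0.113771 = 100.520 − 0.303153 = 100.217 bar
% deviation = (100.217 − 93.4185)/93.4185 × 100% = 7.28%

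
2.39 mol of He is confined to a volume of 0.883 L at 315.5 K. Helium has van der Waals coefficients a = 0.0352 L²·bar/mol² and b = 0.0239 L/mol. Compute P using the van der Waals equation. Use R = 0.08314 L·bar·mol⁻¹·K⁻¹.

P ≈ 75.65 bar

P = nRT/(V − nb) − a n²/V²
nRT/(V − nb) = (2.39)(0.08314)(315.5)/(0.883 − 2.39×0.0239) = 62.691/0.82588 = 75.908 bar
a n²/V² = (0.0352)(2.39)²/(0.883)² = 0.25788 bar
P = 75.908 − 0.25788 = 75.65 bar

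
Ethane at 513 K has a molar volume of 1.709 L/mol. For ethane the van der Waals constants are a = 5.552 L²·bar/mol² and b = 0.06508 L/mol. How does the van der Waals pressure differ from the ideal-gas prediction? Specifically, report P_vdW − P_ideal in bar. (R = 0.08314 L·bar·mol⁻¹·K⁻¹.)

Ideal: P_ideal = RT/V_m = (0.08314)(513)/1.709 = 24.9566 bar
vdW: P = RT/(V_m − b) − a/V_m² = 42.6508/1.64392 − 5.552/2.92068 = 25.9446 − 1.90093 = 24.0437 bar
ΔP = 24.0437 − 24.9566 = -0.913 bar

ΔP ≈ -0.913 bar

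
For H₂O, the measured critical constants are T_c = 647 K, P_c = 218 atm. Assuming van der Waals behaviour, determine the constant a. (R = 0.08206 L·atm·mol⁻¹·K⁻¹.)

a ≈ 5.455 L²·atm/mol²

From T_c = 8a/(27Rb) and P_c = a/(27b²): a = 27 R² T_c²/(64 P_c).
a = 27×(0.08206)²×(647)²/(64×218) = 76109/13952 = 5.455 L²·atm/mol²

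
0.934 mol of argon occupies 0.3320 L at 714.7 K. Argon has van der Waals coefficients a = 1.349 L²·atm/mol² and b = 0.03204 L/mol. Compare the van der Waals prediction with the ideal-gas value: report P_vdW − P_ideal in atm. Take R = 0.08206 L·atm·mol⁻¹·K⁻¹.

ΔP ≈ 5.67 atm

Ideal: P_ideal = nRT/V = (0.934)(0.08206)(714.7)/0.3320 = 164.992 atm
vdW: P = nRT/(V − nb) − a n²/V² = 54.7775/0.302075 − 1.17681/0.110224 = 181.337 − 10.6765 = 170.661 atm
ΔP = 170.661 − 164.992 = 5.67 atm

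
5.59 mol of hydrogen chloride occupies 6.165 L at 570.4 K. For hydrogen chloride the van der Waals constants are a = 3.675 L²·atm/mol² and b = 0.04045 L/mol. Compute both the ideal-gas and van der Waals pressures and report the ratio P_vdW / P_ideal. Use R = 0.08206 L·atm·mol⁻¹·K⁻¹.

Ideal: P_ideal = nRT/V = (5.59)(0.08206)(570.4)/6.165 = 42.4414 atm
vdW: P = nRT/(V − nb) − a n²/V² = 261.651/5.93888 − 114.837/38.0072 = 44.0573 − 3.02145 = 41.0359 atm
Ratio = 41.0359/42.4414 = 0.9669

P_vdW / P_ideal ≈ 0.9669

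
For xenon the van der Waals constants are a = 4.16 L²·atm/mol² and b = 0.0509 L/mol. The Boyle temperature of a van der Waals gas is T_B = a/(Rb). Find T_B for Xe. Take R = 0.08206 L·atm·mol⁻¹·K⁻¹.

T_B ≈ 996.0 K

For a van der Waals gas the second virial coefficient B₂ = b − a/(RT) vanishes at T_B = a/(Rb).
T_B = 4.16/(0.08206×0.0509) = 4.16/0.0041769 = 996.0 K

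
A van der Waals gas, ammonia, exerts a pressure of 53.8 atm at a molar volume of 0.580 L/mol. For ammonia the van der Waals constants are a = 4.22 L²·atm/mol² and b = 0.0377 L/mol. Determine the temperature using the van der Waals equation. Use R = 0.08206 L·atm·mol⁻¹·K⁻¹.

T ≈ 438.4 K

T = (P + a/V_m²)(V_m − b)/R
P + a/V_m² = 53.8 + 4.22/(0.580)² = 66.345 atm
V_m − b = 0.580 − 0.0377 = 0.54230 L/mol
T = (66.345)(0.54230)/0.08206 = 438.4 K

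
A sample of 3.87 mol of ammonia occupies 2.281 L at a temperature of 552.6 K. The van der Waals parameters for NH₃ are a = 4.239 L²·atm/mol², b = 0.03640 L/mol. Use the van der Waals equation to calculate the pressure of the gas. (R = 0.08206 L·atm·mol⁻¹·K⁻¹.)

P ≈ 69.80 atm

P = nRT/(V − nb) − a n²/V²
nRT/(V − nb) = (3.87)(0.08206)(552.6)/(2.281 − 3.87×0.03640) = 175.49/2.1401 = 82.001 atm
a n²/V² = (4.239)(3.87)²/(2.281)² = 12.202 atm
P = 82.001 − 12.202 = 69.80 atm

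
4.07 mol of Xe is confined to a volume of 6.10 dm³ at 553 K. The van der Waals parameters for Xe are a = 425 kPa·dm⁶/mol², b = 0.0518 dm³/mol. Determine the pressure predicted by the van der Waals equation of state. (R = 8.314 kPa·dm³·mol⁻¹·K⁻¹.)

P = nRT/(V − nb) − a n²/V²
nRT/(V − nb) = (4.07)(8.314)(553)/(6.10 − 4.07×0.0518) = 18712/5.8892 = 3177.3 kPa
a n²/V² = (425)(4.07)²/(6.10)² = 189.20 kPa
P = 3177.3 − 189.20 = 2988 kPa

P ≈ 2988 kPa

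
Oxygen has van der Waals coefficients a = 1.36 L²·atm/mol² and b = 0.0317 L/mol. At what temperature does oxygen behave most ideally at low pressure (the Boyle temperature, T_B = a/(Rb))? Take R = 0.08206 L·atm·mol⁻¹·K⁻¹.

For a van der Waals gas the second virial coefficient B₂ = b − a/(RT) vanishes at T_B = a/(Rb).
T_B = 1.36/(0.08206×0.0317) = 1.36/0.0026013 = 522.8 K

T_B ≈ 522.8 K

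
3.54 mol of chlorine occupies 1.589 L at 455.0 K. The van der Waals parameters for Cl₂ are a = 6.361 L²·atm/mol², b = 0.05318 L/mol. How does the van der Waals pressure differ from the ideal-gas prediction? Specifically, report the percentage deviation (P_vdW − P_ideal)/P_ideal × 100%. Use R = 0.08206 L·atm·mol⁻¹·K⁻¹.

-24.51 %

Ideal: P_ideal = nRT/V = (3.54)(0.08206)(455.0)/1.589 = 83.1806 atm
vdW: P = nRT/(V − nb) − a n²/V² = 132.174/1.40074 − 79.7135/2.52492 = 94.3601 − 31.5707 = 62.7894 atm
% deviation = (62.7894 − 83.1806)/83.1806 × 100% = -24.51%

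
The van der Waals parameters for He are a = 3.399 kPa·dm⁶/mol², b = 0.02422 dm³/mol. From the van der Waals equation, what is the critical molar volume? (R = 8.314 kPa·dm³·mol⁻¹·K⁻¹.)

V_m,c ≈ 0.07266 dm³/mol

For a van der Waals gas, V_m,c = 3b.
V_m,c = 3×0.02422 = 0.07266 dm³/mol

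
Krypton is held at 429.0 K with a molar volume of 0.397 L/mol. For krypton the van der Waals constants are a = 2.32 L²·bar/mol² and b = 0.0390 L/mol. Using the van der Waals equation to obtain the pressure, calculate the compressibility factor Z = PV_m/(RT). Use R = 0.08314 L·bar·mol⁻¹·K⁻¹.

Z ≈ 0.9451

P = RT/(V_m − b) − a/V_m² = (0.08314)(429.0)/(0.397 − 0.0390) − 2.32/(0.397)²
  = 35.667/0.35800 − 14.720 = 99.628 − 14.720 = 84.908 bar
Z = PV_m/(RT) = (84.908)(0.397)/((0.08314)(429.0)) = 33.708/35.667 = 0.9451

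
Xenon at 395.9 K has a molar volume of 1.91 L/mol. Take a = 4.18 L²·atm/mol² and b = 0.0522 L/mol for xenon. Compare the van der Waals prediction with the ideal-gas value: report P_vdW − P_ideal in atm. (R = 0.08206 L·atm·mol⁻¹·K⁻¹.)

ΔP ≈ -0.668 atm

Ideal: P_ideal = RT/V_m = (0.08206)(395.9)/1.91 = 17.0092 atm
vdW: P = RT/(V_m − b) − a/V_m² = 32.4876/1.85780 − 4.18/3.64810 = 17.4871 − 1.14580 = 16.3413 atm
ΔP = 16.3413 − 17.0092 = -0.668 atm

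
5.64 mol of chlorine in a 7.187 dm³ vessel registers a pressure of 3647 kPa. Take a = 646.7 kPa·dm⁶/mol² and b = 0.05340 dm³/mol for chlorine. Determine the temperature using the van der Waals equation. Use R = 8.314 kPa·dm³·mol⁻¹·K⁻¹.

T ≈ 594.0 K

T = (P + a n²/V²)(V − nb)/(nR)
P + a n²/V² = 3647 + (646.7)(5.64)²/(7.187)² = 4045.3 kPa
V − nb = 7.187 − (5.64)(0.05340) = 6.8858 dm³
T = (4045.3)(6.8858)/((5.64)(8.314)) = 594.0 K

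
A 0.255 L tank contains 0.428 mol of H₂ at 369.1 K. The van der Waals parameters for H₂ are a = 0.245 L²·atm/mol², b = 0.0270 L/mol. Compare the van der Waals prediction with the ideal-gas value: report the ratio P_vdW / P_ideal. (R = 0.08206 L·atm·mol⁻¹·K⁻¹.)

P_vdW / P_ideal ≈ 1.034

Ideal: P_ideal = nRT/V = (0.428)(0.08206)(369.1)/0.255 = 50.8369 atm
vdW: P = nRT/(V − nb) − a n²/V² = 12.9634/0.243444 − 0.0448801/0.0650250 = 53.2500 − 0.690198 = 52.5598 atm
Ratio = 52.5598/50.8369 = 1.034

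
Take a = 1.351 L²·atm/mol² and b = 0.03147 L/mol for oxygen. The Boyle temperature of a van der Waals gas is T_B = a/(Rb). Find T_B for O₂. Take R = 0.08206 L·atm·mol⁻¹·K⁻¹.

T_B ≈ 523.2 K

For a van der Waals gas the second virial coefficient B₂ = b − a/(RT) vanishes at T_B = a/(Rb).
T_B = 1.351/(0.08206×0.03147) = 1.351/0.0025824 = 523.2 K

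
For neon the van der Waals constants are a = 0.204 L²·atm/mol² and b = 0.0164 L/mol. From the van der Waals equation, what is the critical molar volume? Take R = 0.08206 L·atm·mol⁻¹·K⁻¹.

V_m,c ≈ 0.04920 L/mol

For a van der Waals gas, V_m,c = 3b.
V_m,c = 3×0.0164 = 0.04920 L/mol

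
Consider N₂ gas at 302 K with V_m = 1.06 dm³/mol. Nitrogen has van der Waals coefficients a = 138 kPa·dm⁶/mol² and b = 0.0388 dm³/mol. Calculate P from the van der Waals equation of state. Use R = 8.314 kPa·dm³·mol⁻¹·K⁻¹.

P = RT/(V_m − b) − a/V_m²
RT/(V_m − b) = (8.314)(302)/(1.06 − 0.0388) = 2510.8/1.0212 = 2458.7 kPa
a/V_m² = 138/(1.06)² = 122.82 kPa
P = 2458.7 − 122.82 = 2336 kPa

P ≈ 2336 kPa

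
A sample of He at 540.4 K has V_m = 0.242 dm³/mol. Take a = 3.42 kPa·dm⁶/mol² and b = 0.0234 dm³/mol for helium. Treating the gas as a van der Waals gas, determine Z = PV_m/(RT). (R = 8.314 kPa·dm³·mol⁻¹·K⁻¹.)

Z ≈ 1.104

P = RT/(V_m − b) − a/V_m² = (8.314)(540.4)/(0.242 − 0.0234) − 3.42/(0.242)²
  = 4492.9/0.21860 − 58.398 = 20553 − 58.398 = 20495 kPa
Z = PV_m/(RT) = (20495)(0.242)/((8.314)(540.4)) = 4959.8/4492.9 = 1.104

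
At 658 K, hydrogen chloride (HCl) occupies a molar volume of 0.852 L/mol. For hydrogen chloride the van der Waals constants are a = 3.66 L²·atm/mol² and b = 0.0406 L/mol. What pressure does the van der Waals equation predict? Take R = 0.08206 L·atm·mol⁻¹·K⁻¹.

P ≈ 61.50 atm

P = RT/(V_m − b) − a/V_m²
RT/(V_m − b) = (0.08206)(658)/(0.852 − 0.0406) = 53.995/0.81140 = 66.545 atm
a/V_m² = 3.66/(0.852)² = 5.0420 atm
P = 66.545 − 5.0420 = 61.50 atm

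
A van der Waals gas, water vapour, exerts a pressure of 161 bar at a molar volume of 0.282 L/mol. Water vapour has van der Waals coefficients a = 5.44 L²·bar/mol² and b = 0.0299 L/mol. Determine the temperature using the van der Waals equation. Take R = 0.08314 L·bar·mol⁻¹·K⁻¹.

T ≈ 695.6 K

T = (P + a/V_m²)(V_m − b)/R
P + a/V_m² = 161 + 5.44/(0.282)² = 229.41 bar
V_m − b = 0.282 − 0.0299 = 0.25210 L/mol
T = (229.41)(0.25210)/0.08314 = 695.6 K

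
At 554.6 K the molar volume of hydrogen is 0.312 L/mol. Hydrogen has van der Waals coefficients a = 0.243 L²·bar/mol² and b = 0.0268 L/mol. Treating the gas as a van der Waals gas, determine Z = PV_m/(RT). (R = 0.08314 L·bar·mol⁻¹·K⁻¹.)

P = RT/(V_m − b) − a/V_m² = (0.08314)(554.6)/(0.312 − 0.0268) − 0.243/(0.312)²
  = 46.109/0.28520 − 2.4963 = 161.67 − 2.4963 = 159.17 bar
Z = PV_m/(RT) = (159.17)(0.312)/((0.08314)(554.6)) = 49.661/46.109 = 1.077

Z ≈ 1.077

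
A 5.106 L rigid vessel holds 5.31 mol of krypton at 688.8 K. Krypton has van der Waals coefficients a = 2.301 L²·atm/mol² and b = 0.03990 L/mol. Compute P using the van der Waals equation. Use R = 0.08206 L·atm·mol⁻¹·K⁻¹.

P = nRT/(V − nb) − a n²/V²
nRT/(V − nb) = (5.31)(0.08206)(688.8)/(5.106 − 5.31×0.03990) = 300.14/4.8941 = 61.327 atm
a n²/V² = (2.301)(5.31)²/(5.106)² = 2.4885 atm
P = 61.327 − 2.4885 = 58.84 atm

P ≈ 58.84 atm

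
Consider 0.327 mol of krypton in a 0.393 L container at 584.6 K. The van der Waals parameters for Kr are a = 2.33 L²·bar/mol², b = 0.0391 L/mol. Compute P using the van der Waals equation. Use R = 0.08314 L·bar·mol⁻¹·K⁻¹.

P = nRT/(V − nb) − a n²/V²
nRT/(V − nb) = (0.327)(0.08314)(584.6)/(0.393 − 0.327×0.0391) = 15.893/0.38021 = 41.801 bar
a n²/V² = (2.33)(0.327)²/(0.393)² = 1.6131 bar
P = 41.801 − 1.6131 = 40.19 bar

P ≈ 40.19 bar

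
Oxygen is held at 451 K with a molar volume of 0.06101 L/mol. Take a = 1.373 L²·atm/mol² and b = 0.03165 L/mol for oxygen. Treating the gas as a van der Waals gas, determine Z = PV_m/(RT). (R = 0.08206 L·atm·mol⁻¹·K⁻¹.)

Z ≈ 1.470

P = RT/(V_m − b) − a/V_m² = (0.08206)(451)/(0.06101 − 0.03165) − 1.373/(0.06101)²
  = 37.009/0.029360 − 368.87 = 1260.5 − 368.87 = 891.6 atm
Z = PV_m/(RT) = (891.6)(0.06101)/((0.08206)(451)) = 54.397/37.009 = 1.470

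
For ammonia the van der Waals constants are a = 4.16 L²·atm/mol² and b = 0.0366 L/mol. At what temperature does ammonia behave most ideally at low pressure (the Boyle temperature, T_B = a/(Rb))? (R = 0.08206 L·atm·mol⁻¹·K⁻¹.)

T_B ≈ 1385 K

For a van der Waals gas the second virial coefficient B₂ = b − a/(RT) vanishes at T_B = a/(Rb).
T_B = 4.16/(0.08206×0.0366) = 4.16/0.0030034 = 1385 K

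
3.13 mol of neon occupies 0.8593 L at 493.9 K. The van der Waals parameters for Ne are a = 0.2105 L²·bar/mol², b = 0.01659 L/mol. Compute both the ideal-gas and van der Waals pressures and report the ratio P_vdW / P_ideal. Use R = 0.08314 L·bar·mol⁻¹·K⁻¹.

Ideal: P_ideal = nRT/V = (3.13)(0.08314)(493.9)/0.8593 = 149.571 bar
vdW: P = nRT/(V − nb) − a n²/V² = 128.527/0.807373 − 2.06225/0.738396 = 159.192 − 2.79288 = 156.399 bar
Ratio = 156.399/149.571 = 1.046

P_vdW / P_ideal ≈ 1.046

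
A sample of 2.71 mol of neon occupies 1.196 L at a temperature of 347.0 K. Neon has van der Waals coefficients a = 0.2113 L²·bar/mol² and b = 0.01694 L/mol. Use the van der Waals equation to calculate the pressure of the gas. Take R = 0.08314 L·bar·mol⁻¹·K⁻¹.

P ≈ 66.89 bar

P = nRT/(V − nb) − a n²/V²
nRT/(V − nb) = (2.71)(0.08314)(347.0)/(1.196 − 2.71×0.01694) = 78.182/1.1501 = 67.978 bar
a n²/V² = (0.2113)(2.71)²/(1.196)² = 1.0849 bar
P = 67.978 − 1.0849 = 66.89 bar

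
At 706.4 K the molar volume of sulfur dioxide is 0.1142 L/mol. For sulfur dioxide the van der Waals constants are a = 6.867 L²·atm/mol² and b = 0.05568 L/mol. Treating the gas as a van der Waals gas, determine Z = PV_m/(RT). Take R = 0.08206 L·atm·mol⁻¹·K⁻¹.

Z ≈ 0.9141

P = RT/(V_m − b) − a/V_m² = (0.08206)(706.4)/(0.1142 − 0.05568) − 6.867/(0.1142)²
  = 57.967/0.058520 − 526.54 = 990.55 − 526.54 = 464.01 atm
Z = PV_m/(RT) = (464.01)(0.1142)/((0.08206)(706.4)) = 52.990/57.967 = 0.9141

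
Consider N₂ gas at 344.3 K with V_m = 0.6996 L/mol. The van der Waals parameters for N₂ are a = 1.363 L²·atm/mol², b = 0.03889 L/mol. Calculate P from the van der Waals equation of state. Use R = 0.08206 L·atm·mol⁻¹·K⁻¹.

P = RT/(V_m − b) − a/V_m²
RT/(V_m − b) = (0.08206)(344.3)/(0.6996 − 0.03889) = 28.253/0.66071 = 42.762 atm
a/V_m² = 1.363/(0.6996)² = 2.7848 atm
P = 42.762 − 2.7848 = 39.98 atm

P ≈ 39.98 atm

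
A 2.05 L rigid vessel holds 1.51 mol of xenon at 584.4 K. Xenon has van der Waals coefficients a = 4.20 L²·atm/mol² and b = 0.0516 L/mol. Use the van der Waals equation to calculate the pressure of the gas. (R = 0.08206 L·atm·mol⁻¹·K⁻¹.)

P ≈ 34.44 atm

P = nRT/(V − nb) − a n²/V²
nRT/(V − nb) = (1.51)(0.08206)(584.4)/(2.05 − 1.51×0.0516) = 72.413/1.9721 = 36.719 atm
a n²/V² = (4.20)(1.51)²/(2.05)² = 2.2787 atm
P = 36.719 − 2.2787 = 34.44 atm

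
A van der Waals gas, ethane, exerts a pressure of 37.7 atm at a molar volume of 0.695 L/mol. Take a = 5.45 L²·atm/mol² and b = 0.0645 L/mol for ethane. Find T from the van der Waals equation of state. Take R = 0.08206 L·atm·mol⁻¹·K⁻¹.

T = (P + a/V_m²)(V_m − b)/R
P + a/V_m² = 37.7 + 5.45/(0.695)² = 48.983 atm
V_m − b = 0.695 − 0.0645 = 0.63050 L/mol
T = (48.983)(0.63050)/0.08206 = 376.4 K

T ≈ 376.4 K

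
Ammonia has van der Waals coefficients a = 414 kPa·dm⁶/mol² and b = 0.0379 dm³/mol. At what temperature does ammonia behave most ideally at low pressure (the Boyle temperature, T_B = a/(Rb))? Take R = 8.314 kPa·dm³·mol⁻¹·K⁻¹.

For a van der Waals gas the second virial coefficient B₂ = b − a/(RT) vanishes at T_B = a/(Rb).
T_B = 414/(8.314×0.0379) = 414/0.31510 = 1314 K

T_B ≈ 1314 K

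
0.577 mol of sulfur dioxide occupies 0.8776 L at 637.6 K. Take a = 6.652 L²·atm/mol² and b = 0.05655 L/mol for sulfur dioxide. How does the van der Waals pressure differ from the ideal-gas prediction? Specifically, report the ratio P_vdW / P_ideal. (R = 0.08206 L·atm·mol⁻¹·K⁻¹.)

P_vdW / P_ideal ≈ 0.9550

Ideal: P_ideal = nRT/V = (0.577)(0.08206)(637.6)/0.8776 = 34.4000 atm
vdW: P = nRT/(V − nb) − a n²/V² = 30.1895/0.844971 − 2.21464/0.770182 = 35.7284 − 2.87548 = 32.8529 atm
Ratio = 32.8529/34.4000 = 0.9550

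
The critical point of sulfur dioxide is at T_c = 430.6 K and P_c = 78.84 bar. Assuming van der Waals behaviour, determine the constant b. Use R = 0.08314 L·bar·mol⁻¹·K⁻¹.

b ≈ 0.05676 L/mol

From T_c = 8a/(27Rb) and P_c = a/(27b²): b = R T_c/(8 P_c).
b = (0.08314)(430.6)/(8×78.84) = 35.800/630.72 = 0.05676 L/mol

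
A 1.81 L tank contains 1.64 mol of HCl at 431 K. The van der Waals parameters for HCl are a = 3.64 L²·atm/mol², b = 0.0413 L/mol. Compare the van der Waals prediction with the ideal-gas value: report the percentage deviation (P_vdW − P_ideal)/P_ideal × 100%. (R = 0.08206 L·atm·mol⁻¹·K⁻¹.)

Ideal: P_ideal = nRT/V = (1.64)(0.08206)(431)/1.81 = 32.0460 atm
vdW: P = nRT/(V − nb) − a n²/V² = 58.0033/1.74227 − 9.79014/3.27610 = 33.2918 − 2.98835 = 30.3035 atm
% deviation = (30.3035 − 32.0460)/32.0460 × 100% = -5.44%

-5.44 %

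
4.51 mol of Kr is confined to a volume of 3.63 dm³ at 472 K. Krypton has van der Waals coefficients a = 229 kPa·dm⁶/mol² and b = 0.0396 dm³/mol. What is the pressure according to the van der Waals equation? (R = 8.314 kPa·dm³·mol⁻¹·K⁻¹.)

P ≈ 4774 kPa

P = nRT/(V − nb) − a n²/V²
nRT/(V − nb) = (4.51)(8.314)(472)/(3.63 − 4.51×0.0396) = 17698/3.4514 = 5127.8 kPa
a n²/V² = (229)(4.51)²/(3.63)² = 353.49 kPa
P = 5127.8 − 353.49 = 4774 kPa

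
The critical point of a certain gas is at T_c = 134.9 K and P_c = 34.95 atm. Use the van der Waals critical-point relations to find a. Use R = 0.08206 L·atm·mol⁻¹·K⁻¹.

a ≈ 1.479 L²·atm/mol²

From T_c = 8a/(27Rb) and P_c = a/(27b²): a = 27 R² T_c²/(64 P_c).
a = 27×(0.08206)²×(134.9)²/(64×34.95) = 3308.6/2236.8 = 1.479 L²·atm/mol²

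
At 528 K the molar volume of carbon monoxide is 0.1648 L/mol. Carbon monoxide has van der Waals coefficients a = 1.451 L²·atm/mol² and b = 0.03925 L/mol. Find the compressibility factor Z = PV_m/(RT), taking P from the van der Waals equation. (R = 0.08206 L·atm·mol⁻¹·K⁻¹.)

Z ≈ 1.109

P = RT/(V_m − b) − a/V_m² = (0.08206)(528)/(0.1648 − 0.03925) − 1.451/(0.1648)²
  = 43.328/0.12555 − 53.426 = 345.11 − 53.426 = 291.68 atm
Z = PV_m/(RT) = (291.68)(0.1648)/((0.08206)(528)) = 48.069/43.328 = 1.109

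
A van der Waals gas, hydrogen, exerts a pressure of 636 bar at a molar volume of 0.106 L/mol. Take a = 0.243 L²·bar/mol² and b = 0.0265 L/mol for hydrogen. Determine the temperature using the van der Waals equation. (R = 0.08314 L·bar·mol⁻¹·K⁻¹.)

T = (P + a/V_m²)(V_m − b)/R
P + a/V_m² = 636 + 0.243/(0.106)² = 657.63 bar
V_m − b = 0.106 − 0.0265 = 0.079500 L/mol
T = (657.63)(0.079500)/0.08314 = 628.8 K

T ≈ 628.8 K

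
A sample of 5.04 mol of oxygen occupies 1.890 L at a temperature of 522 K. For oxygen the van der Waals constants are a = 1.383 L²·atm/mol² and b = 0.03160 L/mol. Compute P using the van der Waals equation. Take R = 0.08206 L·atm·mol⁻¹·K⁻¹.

P = nRT/(V − nb) − a n²/V²
nRT/(V − nb) = (5.04)(0.08206)(522)/(1.890 − 5.04×0.03160) = 215.89/1.7307 = 124.74 atm
a n²/V² = (1.383)(5.04)²/(1.890)² = 9.8347 atm
P = 124.74 − 9.8347 = 114.9 atm

P ≈ 114.9 atm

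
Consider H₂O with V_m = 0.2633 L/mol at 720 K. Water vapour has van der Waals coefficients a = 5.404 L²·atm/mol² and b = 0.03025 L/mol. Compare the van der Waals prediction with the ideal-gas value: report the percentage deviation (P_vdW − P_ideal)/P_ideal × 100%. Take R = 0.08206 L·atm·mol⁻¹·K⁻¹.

-21.76 %

Ideal: P_ideal = RT/V_m = (0.08206)(720)/0.2633 = 224.395 atm
vdW: P = RT/(V_m − b) − a/V_m² = 59.0832/0.233050 − 5.404/0.0693269 = 253.522 − 77.9495 = 175.573 atm
% deviation = (175.573 − 224.395)/224.395 × 100% = -21.76%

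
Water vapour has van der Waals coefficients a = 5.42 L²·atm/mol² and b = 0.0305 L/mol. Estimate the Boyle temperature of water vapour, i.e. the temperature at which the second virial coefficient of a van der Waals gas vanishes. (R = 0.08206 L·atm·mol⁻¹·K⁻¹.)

For a van der Waals gas the second virial coefficient B₂ = b − a/(RT) vanishes at T_B = a/(Rb).
T_B = 5.42/(0.08206×0.0305) = 5.42/0.0025028 = 2166 K

T_B ≈ 2166 K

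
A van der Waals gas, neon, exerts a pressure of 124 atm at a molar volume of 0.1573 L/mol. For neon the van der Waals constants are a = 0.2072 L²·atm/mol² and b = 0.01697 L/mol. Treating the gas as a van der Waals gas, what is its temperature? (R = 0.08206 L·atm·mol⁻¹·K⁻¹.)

T = (P + a/V_m²)(V_m − b)/R
P + a/V_m² = 124 + 0.2072/(0.1573)² = 132.37 atm
V_m − b = 0.1573 − 0.01697 = 0.14033 L/mol
T = (132.37)(0.14033)/0.08206 = 226.4 K

T ≈ 226.4 K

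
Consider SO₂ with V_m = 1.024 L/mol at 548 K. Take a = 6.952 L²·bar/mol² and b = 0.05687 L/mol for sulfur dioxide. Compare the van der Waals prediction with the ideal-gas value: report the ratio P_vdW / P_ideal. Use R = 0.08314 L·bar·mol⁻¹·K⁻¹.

P_vdW / P_ideal ≈ 0.9098

Ideal: P_ideal = RT/V_m = (0.08314)(548)/1.024 = 44.4929 bar
vdW: P = RT/(V_m − b) − a/V_m² = 45.5607/0.967130 − 6.952/1.04858 = 47.1092 − 6.62992 = 40.4793 bar
Ratio = 40.4793/44.4929 = 0.9098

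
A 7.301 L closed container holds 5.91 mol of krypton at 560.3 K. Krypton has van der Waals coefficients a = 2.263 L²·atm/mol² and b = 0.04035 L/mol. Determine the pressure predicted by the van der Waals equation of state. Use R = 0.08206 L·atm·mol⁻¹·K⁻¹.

P = nRT/(V − nb) − a n²/V²
nRT/(V − nb) = (5.91)(0.08206)(560.3)/(7.301 − 5.91×0.04035) = 271.73/7.0625 = 38.475 atm
a n²/V² = (2.263)(5.91)²/(7.301)² = 1.4828 atm
P = 38.475 − 1.4828 = 36.99 atm

P ≈ 36.99 atm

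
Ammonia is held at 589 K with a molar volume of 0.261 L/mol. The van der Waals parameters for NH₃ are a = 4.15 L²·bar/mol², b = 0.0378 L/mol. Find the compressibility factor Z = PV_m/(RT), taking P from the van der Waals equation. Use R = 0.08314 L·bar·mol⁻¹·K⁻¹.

Z ≈ 0.8447

P = RT/(V_m − b) − a/V_m² = (0.08314)(589)/(0.261 − 0.0378) − 4.15/(0.261)²
  = 48.969/0.22320 − 60.921 = 219.40 − 60.921 = 158.48 bar
Z = PV_m/(RT) = (158.48)(0.261)/((0.08314)(589)) = 41.363/48.969 = 0.8447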